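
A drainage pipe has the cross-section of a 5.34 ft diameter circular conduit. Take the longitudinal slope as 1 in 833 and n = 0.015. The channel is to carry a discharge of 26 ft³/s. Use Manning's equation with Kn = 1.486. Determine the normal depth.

Manning's equation rearranged: A R^(2/3) = nQ / (1.486·√S) = 0.015 × 26 / (1.486 × √0.0012) = 7.575.
Try y = 1.31 ft: A R^(2/3) = 3.583 — short.
Try y = 2.13 ft: A R^(2/3) = 9.103 — over.
Try y = 1.93 ft: A R^(2/3) = 7.584 — close enough.

y_n = 1.93 ft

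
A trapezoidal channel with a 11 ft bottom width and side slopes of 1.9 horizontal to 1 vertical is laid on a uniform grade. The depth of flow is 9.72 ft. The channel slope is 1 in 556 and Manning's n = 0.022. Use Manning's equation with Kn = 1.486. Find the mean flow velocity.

With bottom width b = 11 ft and side slope z = 1.9: A = (b + zy)y = (11 + 1.9×9.72)×9.72 = 286.4 ft²; P = b + 2y√(1+z²) = 11 + 2×9.72×2.147 = 52.74 ft.
Hydraulic radius R = A/P = 286.4/52.74 = 5.431 ft.
From Manning's equation, V = (1.486/n) R^(2/3) S^(1/2) = (1.486/0.022) × 5.431^(2/3) × 0.001799^(1/2) = 8.85 ft/s.

V = 8.85 ft/s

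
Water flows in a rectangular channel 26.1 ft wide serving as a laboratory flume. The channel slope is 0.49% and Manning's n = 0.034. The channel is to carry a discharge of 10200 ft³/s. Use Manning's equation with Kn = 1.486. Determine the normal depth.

y_n = 29.4 ft

Manning's equation rearranged: A R^(2/3) = nQ / (1.486·√S) = 0.034 × 10200 / (1.486 × √0.0049) = 3334.
At y = 36.9 ft: A R^(2/3) = 4362 — high.
At y = 21.4 ft: A R^(2/3) = 2254 — low.
At y = 29.4 ft: A R^(2/3) = 3329 — matches.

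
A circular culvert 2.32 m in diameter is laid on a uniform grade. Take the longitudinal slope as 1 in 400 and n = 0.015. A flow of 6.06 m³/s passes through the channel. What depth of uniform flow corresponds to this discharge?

y_n = 1.32 m

Manning's equation rearranged: A R^(2/3) = nQ / (1·√S) = 0.015 × 6.06 / (√0.0025) = 1.818.
At y = 1.62 m: A R^(2/3) = 2.454 — too large.
At y = 1.13 m: A R^(2/3) = 1.406 — too small.
At y = 1.32 m: A R^(2/3) = 1.818 — close enough.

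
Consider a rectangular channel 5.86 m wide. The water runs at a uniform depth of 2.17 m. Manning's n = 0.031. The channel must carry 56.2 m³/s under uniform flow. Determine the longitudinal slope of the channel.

Flow area A = b·y = 5.86 × 2.17 = 12.72 m². Wetted perimeter P = b + 2y = 5.86 + 2×2.17 = 10.2 m.
Hydraulic radius R = A/P = 12.72/10.2 = 1.247 m.
From Manning's equation, S = [nQ / (1 A R^(2/3))]² = [0.031 × 56.2 / (1 × 12.72 × 1.247^(2/3))]² = 0.014.

S = 0.014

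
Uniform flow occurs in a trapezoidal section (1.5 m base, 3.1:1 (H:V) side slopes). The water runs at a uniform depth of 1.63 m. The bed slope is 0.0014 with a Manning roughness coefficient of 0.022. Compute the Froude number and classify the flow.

subcritical

With bottom width b = 1.5 m and side slope z = 3.1: A = (b + zy)y = (1.5 + 3.1×1.63)×1.63 = 10.68 m²; P = b + 2y√(1+z²) = 1.5 + 2×1.63×3.257 = 12.12 m.
Hydraulic radius R = A/P = 10.68/12.12 = 0.8814 m.
V = (1/n) R^(2/3) √S = (1/0.022) × 0.8814^(2/3) × √0.0014 = 1.563 m/s. Hydraulic depth D_h = A/T = 10.68/11.61 = 0.9203 m.
Froude number Fr = V/√(g·D_h) = 1.563/√(9.81×0.9203) = 0.52, which is less than 1, so the flow is subcritical.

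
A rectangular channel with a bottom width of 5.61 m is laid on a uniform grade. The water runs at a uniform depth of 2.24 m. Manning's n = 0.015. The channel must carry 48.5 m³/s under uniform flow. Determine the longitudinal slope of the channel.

Flow area A = b·y = 5.61 × 2.24 = 12.57 m². Wetted perimeter P = b + 2y = 5.61 + 2×2.24 = 10.09 m.
Hydraulic radius R = A/P = 12.57/10.09 = 1.245 m.
From Manning's equation, S = [nQ / (1 A R^(2/3))]² = [0.015 × 48.5 / (1 × 12.57 × 1.245^(2/3))]² = 0.0025.

S = 0.0025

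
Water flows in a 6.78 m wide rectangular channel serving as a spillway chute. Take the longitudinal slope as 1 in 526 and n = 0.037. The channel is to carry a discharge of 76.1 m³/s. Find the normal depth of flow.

Manning's equation rearranged: A R^(2/3) = nQ / (1·√S) = 0.037 × 76.1 / (√0.001901) = 64.58.
Trying y = 6.22 m: A R^(2/3) = 71.21 — high.
Trying y = 5.75 m: A R^(2/3) = 64.59 — ≈ 64.58.

y_n = 5.75 m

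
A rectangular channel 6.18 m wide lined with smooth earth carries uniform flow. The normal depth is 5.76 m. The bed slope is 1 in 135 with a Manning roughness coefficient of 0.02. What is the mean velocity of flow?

V = 6.86 m/s

Flow area A = b·y = 6.18 × 5.76 = 35.6 m². Wetted perimeter P = b + 2y = 6.18 + 2×5.76 = 17.7 m.
Hydraulic radius R = A/P = 35.6/17.7 = 2.011 m.
From Manning's equation, V = (1/n) R^(2/3) S^(1/2) = (1/0.02) × 2.011^(2/3) × 0.007407^(1/2) = 6.86 m/s.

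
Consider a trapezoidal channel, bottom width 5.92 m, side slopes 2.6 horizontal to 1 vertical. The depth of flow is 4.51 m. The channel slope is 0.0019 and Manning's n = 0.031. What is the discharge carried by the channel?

Q = 210 m³/s

With bottom width b = 5.92 m and side slope z = 2.6: A = (b + zy)y = (5.92 + 2.6×4.51)×4.51 = 79.58 m²; P = b + 2y√(1+z²) = 5.92 + 2×4.51×2.786 = 31.05 m.
Hydraulic radius R = A/P = 79.58/31.05 = 2.563 m.
Manning's equation: Q = (1/n) A R^(2/3) S^(1/2) = (1/0.031) × 79.58 × 2.563^(2/3) × 0.0019^(1/2) = 210 m³/s.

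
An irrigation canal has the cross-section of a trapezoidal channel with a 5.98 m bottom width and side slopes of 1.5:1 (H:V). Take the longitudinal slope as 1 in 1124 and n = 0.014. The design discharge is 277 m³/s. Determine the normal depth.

y_n = 4.93 m

Manning's equation rearranged: A R^(2/3) = nQ / (1·√S) = 0.014 × 277 / (√0.0008897) = 130.
Trying y = 3.66 m: A R^(2/3) = 70.78 — too small.
Trying y = 5.42 m: A R^(2/3) = 159 — too large.
Trying y = 4.93 m: A R^(2/3) = 130.2 — matches.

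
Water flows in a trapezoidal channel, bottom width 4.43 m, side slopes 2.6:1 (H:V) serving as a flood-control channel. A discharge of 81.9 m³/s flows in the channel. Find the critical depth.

At critical depth, Q² T / (g A³) = 1, i.e. A³/T = Q²/g = 81.9²/9.81 = 683.8.
Try y = 1.59 m: A³/T = 198.8 — low.
Try y = 2.42 m: A³/T = 1027 — high.
Try y = 2.19 m: A³/T = 689 — close enough.

y_c = 2.19 m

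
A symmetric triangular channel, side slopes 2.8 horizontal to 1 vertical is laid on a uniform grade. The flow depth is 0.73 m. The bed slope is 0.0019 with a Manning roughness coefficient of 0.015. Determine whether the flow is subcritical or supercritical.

For a triangular section with side slope z = 2.8: A = zy² = 2.8×0.73² = 1.492 m²; P = 2y√(1+z²) = 2×0.73×2.973 = 4.341 m.
Hydraulic radius R = A/P = 1.492/4.341 = 0.3437 m.
V = (1/n) R^(2/3) √S = (1/0.015) × 0.3437^(2/3) × √0.0019 = 1.426 m/s. Hydraulic depth D_h = A/T = 1.492/4.088 = 0.365 m.
Froude number Fr = V/√(g·D_h) = 1.426/√(9.81×0.365) = 0.754, which is less than 1, so the flow is subcritical.

subcritical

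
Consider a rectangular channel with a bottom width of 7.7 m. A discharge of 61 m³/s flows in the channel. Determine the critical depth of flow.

For a rectangular channel, critical depth y_c = (q²/g)^(1/3) where q = Q/b = 61/7.7 = 7.922 m²/s.
So y_c = (7.922²/9.81)^(1/3) = 1.86 m.

y_c = 1.86 m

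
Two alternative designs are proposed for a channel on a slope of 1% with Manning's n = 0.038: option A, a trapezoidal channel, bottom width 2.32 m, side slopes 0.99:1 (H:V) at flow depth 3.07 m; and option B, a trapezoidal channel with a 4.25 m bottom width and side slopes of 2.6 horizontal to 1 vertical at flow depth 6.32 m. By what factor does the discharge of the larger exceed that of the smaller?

Channel A: With bottom width b = 2.32 m and side slope z = 0.99: A = (b + zy)y = (2.32 + 0.99×3.07)×3.07 = 16.45 m²; P = b + 2y√(1+z²) = 2.32 + 2×3.07×1.407 = 10.96 m. Hydraulic radius R = A/P = 16.45/10.96 = 1.501 m. Q_A = (1/0.038)·16.45·1.501^(2/3)·√0.01 = 56.77 m³/s.
Channel B: With bottom width b = 4.25 m and side slope z = 2.6: A = (b + zy)y = (4.25 + 2.6×6.32)×6.32 = 130.7 m²; P = b + 2y√(1+z²) = 4.25 + 2×6.32×2.786 = 39.46 m. Hydraulic radius R = A/P = 130.7/39.46 = 3.312 m. Q_B = (1/0.038)·130.7·3.312^(2/3)·√0.01 = 764.3 m³/s.
The larger discharge is 764.3 m³/s and the smaller is 56.77 m³/s; the ratio is 13.5.

13.5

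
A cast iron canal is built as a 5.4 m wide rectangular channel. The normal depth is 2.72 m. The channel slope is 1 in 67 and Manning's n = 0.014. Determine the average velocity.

V = 10.7 m/s

Flow area A = b·y = 5.4 × 2.72 = 14.69 m². Wetted perimeter P = b + 2y = 5.4 + 2×2.72 = 10.84 m.
Hydraulic radius R = A/P = 14.69/10.84 = 1.355 m.
From Manning's equation, V = (1/n) R^(2/3) S^(1/2) = (1/0.014) × 1.355^(2/3) × 0.01493^(1/2) = 10.7 m/s.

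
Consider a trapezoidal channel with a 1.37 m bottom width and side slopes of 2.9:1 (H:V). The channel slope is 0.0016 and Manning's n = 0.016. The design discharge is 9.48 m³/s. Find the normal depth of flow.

Manning's equation rearranged: A R^(2/3) = nQ / (1·√S) = 0.016 × 9.48 / (√0.0016) = 3.792.
At y = 0.81 m: A R^(2/3) = 1.834 — short.
At y = 1.43 m: A R^(2/3) = 6.672 — over.
At y = 1.12 m: A R^(2/3) = 3.791 — matches.

y_n = 1.12 m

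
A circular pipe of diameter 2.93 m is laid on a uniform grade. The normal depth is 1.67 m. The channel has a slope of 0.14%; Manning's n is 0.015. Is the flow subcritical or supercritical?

For a circular section of diameter D = 2.93 m at depth y = 1.67 m, the central angle is θ = 2 arccos(1 − 2y/D) = 3.422 rad. Then A = (D²/8)(θ − sin θ) = 3.97 m² and P = Dθ/2 = 5.014 m.
Hydraulic radius R = A/P = 3.97/5.014 = 0.7918 m.
V = (1/n) R^(2/3) √S = (1/0.015) × 0.7918^(2/3) × √0.0014 = 2.135 m/s. Hydraulic depth D_h = A/T = 3.97/2.901 = 1.368 m.
Froude number Fr = V/√(g·D_h) = 2.135/√(9.81×1.368) = 0.583, which is less than 1, so the flow is subcritical.

subcritical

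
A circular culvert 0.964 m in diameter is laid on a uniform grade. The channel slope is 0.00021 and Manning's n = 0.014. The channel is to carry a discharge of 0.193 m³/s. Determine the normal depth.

Manning's equation rearranged: A R^(2/3) = nQ / (1·√S) = 0.014 × 0.193 / (√0.00021) = 0.1865.
At y = 0.622 m: A R^(2/3) = 0.2116 — too large.
At y = 0.39 m: A R^(2/3) = 0.09725 — too small.
At y = 0.572 m: A R^(2/3) = 0.1867 — close enough.

y_n = 0.572 m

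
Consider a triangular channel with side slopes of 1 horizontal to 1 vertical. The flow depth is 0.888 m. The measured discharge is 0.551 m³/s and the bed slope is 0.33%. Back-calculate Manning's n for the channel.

n = 0.038

For a triangular section with side slope z = 1: A = zy² = 1×0.888² = 0.7885 m²; P = 2y√(1+z²) = 2×0.888×1.414 = 2.512 m.
Hydraulic radius R = A/P = 0.7885/2.512 = 0.314 m.
Rearranging Manning's equation: n = (1/Q) A R^(2/3) S^(1/2) = (1/0.551) × 0.7885 × 0.314^(2/3) × √0.0033 = 0.038.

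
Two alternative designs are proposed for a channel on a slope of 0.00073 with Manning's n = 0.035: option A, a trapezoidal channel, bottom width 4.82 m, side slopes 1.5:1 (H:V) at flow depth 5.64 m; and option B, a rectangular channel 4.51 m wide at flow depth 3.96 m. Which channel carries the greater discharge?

channel A

Channel A: With bottom width b = 4.82 m and side slope z = 1.5: A = (b + zy)y = (4.82 + 1.5×5.64)×5.64 = 74.9 m²; P = b + 2y√(1+z²) = 4.82 + 2×5.64×1.803 = 25.16 m. Hydraulic radius R = A/P = 74.9/25.16 = 2.977 m. Q_A = (1/0.035)·74.9·2.977^(2/3)·√0.00073 = 119.7 m³/s.
Channel B: Flow area A = b·y = 4.51 × 3.96 = 17.86 m². Wetted perimeter P = b + 2y = 4.51 + 2×3.96 = 12.43 m. Hydraulic radius R = A/P = 17.86/12.43 = 1.437 m. Q_B = (1/0.035)·17.86·1.437^(2/3)·√0.00073 = 17.55 m³/s.
Q_A = 119.7 m³/s vs Q_B = 17.55 m³/s, so channel A carries more.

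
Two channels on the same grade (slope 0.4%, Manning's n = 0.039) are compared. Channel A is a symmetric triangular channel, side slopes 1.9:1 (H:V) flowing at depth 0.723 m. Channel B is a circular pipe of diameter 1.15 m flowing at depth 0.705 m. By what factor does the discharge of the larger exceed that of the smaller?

Channel A: For a triangular section with side slope z = 1.9: A = zy² = 1.9×0.723² = 0.9932 m²; P = 2y√(1+z²) = 2×0.723×2.147 = 3.105 m. Hydraulic radius R = A/P = 0.9932/3.105 = 0.3199 m. Q_A = (1/0.039)·0.9932·0.3199^(2/3)·√0.004 = 0.7534 m³/s.
Channel B: For a circular section of diameter D = 1.15 m at depth y = 0.705 m, the central angle is θ = 2 arccos(1 − 2y/D) = 3.598 rad. Then A = (D²/8)(θ − sin θ) = 0.6676 m² and P = Dθ/2 = 2.069 m. Hydraulic radius R = A/P = 0.6676/2.069 = 0.3227 m. Q_B = (1/0.039)·0.6676·0.3227^(2/3)·√0.004 = 0.5093 m³/s.
The larger discharge is 0.7534 m³/s and the smaller is 0.5093 m³/s; the ratio is 1.48.

1.48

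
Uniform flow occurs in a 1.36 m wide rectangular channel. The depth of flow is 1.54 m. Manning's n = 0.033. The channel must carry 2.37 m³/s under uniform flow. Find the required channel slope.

Flow area A = b·y = 1.36 × 1.54 = 2.094 m². Wetted perimeter P = b + 2y = 1.36 + 2×1.54 = 4.44 m.
Hydraulic radius R = A/P = 2.094/4.44 = 0.4717 m.
From Manning's equation, S = [nQ / (1 A R^(2/3))]² = [0.033 × 2.37 / (1 × 2.094 × 0.4717^(2/3))]² = 0.0038.

S = 0.0038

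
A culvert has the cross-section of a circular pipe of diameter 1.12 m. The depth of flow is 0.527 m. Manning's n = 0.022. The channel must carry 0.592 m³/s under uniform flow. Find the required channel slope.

For a circular section of diameter D = 1.12 m at depth y = 0.527 m, the central angle is θ = 2 arccos(1 − 2y/D) = 3.024 rad. Then A = (D²/8)(θ − sin θ) = 0.4557 m² and P = Dθ/2 = 1.693 m.
Hydraulic radius R = A/P = 0.4557/1.693 = 0.2691 m.
From Manning's equation, S = [nQ / (1 A R^(2/3))]² = [0.022 × 0.592 / (1 × 0.4557 × 0.2691^(2/3))]² = 0.0047.

S = 0.0047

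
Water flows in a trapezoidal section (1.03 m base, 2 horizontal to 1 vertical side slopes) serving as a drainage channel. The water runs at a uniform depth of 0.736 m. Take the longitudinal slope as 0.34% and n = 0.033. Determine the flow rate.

Q = 1.84 m³/s

With bottom width b = 1.03 m and side slope z = 2: A = (b + zy)y = (1.03 + 2×0.736)×0.736 = 1.841 m²; P = b + 2y√(1+z²) = 1.03 + 2×0.736×2.236 = 4.321 m.
Hydraulic radius R = A/P = 1.841/4.321 = 0.4261 m.
Manning's equation: Q = (1/n) A R^(2/3) S^(1/2) = (1/0.033) × 1.841 × 0.4261^(2/3) × 0.0034^(1/2) = 1.84 m³/s.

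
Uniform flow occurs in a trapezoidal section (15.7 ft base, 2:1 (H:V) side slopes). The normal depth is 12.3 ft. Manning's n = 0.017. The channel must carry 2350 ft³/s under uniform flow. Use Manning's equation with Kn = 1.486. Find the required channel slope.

With bottom width b = 15.7 ft and side slope z = 2: A = (b + zy)y = (15.7 + 2×12.3)×12.3 = 495.7 ft²; P = b + 2y√(1+z²) = 15.7 + 2×12.3×2.236 = 70.71 ft.
Hydraulic radius R = A/P = 495.7/70.71 = 7.01 ft.
From Manning's equation, S = [nQ / (1.486 A R^(2/3))]² = [0.017 × 2350 / (1.486 × 495.7 × 7.01^(2/3))]² = 0.000219.

S = 0.000219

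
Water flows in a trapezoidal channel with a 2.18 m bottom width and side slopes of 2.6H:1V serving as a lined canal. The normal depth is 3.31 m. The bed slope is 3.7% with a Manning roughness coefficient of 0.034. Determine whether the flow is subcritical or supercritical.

With bottom width b = 2.18 m and side slope z = 2.6: A = (b + zy)y = (2.18 + 2.6×3.31)×3.31 = 35.7 m²; P = b + 2y√(1+z²) = 2.18 + 2×3.31×2.786 = 20.62 m.
Hydraulic radius R = A/P = 35.7/20.62 = 1.731 m.
V = (1/n) R^(2/3) √S = (1/0.034) × 1.731^(2/3) × √0.037 = 8.157 m/s. Hydraulic depth D_h = A/T = 35.7/19.39 = 1.841 m.
Froude number Fr = V/√(g·D_h) = 8.157/√(9.81×1.841) = 1.92, which is greater than 1, so the flow is supercritical.

supercritical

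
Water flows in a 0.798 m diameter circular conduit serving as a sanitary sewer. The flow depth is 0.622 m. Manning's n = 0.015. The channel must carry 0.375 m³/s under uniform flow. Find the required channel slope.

For a circular section of diameter D = 0.798 m at depth y = 0.622 m, the central angle is θ = 2 arccos(1 − 2y/D) = 4.328 rad. Then A = (D²/8)(θ − sin θ) = 0.4183 m² and P = Dθ/2 = 1.727 m.
Hydraulic radius R = A/P = 0.4183/1.727 = 0.2422 m.
From Manning's equation, S = [nQ / (1 A R^(2/3))]² = [0.015 × 0.375 / (1 × 0.4183 × 0.2422^(2/3))]² = 0.0012.

S = 0.0012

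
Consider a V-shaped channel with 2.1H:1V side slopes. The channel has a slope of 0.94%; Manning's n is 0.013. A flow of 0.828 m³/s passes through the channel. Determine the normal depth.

y_n = 0.405 m

Manning's equation rearranged: A R^(2/3) = nQ / (1·√S) = 0.013 × 0.828 / (√0.0094) = 0.111.
Trying y = 0.488 m: A R^(2/3) = 0.1824 — high.
Trying y = 0.336 m: A R^(2/3) = 0.06743 — low.
Trying y = 0.405 m: A R^(2/3) = 0.111 — ≈ 0.111.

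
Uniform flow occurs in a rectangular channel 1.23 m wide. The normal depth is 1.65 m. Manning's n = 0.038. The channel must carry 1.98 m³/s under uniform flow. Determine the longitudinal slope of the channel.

Flow area A = b·y = 1.23 × 1.65 = 2.03 m². Wetted perimeter P = b + 2y = 1.23 + 2×1.65 = 4.53 m.
Hydraulic radius R = A/P = 2.03/4.53 = 0.448 m.
From Manning's equation, S = [nQ / (1 A R^(2/3))]² = [0.038 × 1.98 / (1 × 2.03 × 0.448^(2/3))]² = 0.00401.

S = 0.00401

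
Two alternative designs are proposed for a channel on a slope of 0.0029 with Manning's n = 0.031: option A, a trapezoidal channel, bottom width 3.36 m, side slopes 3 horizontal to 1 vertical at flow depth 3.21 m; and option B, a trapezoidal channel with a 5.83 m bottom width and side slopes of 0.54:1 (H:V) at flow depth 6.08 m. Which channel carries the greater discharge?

Channel A: With bottom width b = 3.36 m and side slope z = 3: A = (b + zy)y = (3.36 + 3×3.21)×3.21 = 41.7 m²; P = b + 2y√(1+z²) = 3.36 + 2×3.21×3.162 = 23.66 m. Hydraulic radius R = A/P = 41.7/23.66 = 1.762 m. Q_A = (1/0.031)·41.7·1.762^(2/3)·√0.0029 = 105.7 m³/s.
Channel B: With bottom width b = 5.83 m and side slope z = 0.54: A = (b + zy)y = (5.83 + 0.54×6.08)×6.08 = 55.41 m²; P = b + 2y√(1+z²) = 5.83 + 2×6.08×1.136 = 19.65 m. Hydraulic radius R = A/P = 55.41/19.65 = 2.82 m. Q_B = (1/0.031)·55.41·2.82^(2/3)·√0.0029 = 192.1 m³/s.
Q_A = 105.7 m³/s vs Q_B = 192.1 m³/s, so channel B carries more.

channel B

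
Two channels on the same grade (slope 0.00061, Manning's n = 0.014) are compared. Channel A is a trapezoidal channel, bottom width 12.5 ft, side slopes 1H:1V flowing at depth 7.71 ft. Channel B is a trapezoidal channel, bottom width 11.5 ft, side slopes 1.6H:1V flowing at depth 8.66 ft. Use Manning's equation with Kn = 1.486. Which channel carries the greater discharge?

channel B

Channel A: With bottom width b = 12.5 ft and side slope z = 1: A = (b + zy)y = (12.5 + 1×7.71)×7.71 = 155.8 ft²; P = b + 2y√(1+z²) = 12.5 + 2×7.71×1.414 = 34.31 ft. Hydraulic radius R = A/P = 155.8/34.31 = 4.542 ft. Q_A = (1.486/0.014)·155.8·4.542^(2/3)·√0.00061 = 1120 ft³/s.
Channel B: With bottom width b = 11.5 ft and side slope z = 1.6: A = (b + zy)y = (11.5 + 1.6×8.66)×8.66 = 219.6 ft²; P = b + 2y√(1+z²) = 11.5 + 2×8.66×1.887 = 44.18 ft. Hydraulic radius R = A/P = 219.6/44.18 = 4.97 ft. Q_B = (1.486/0.014)·219.6·4.97^(2/3)·√0.00061 = 1677 ft³/s.
Q_A = 1120 ft³/s vs Q_B = 1677 ft³/s, so channel B carries more.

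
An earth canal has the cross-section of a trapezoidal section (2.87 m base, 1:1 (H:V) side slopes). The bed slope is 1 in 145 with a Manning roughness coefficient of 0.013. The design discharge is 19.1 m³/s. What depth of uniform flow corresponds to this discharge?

y_n = 1 m

Manning's equation rearranged: A R^(2/3) = nQ / (1·√S) = 0.013 × 19.1 / (√0.006897) = 2.99.
At y = 1.18 m: A R^(2/3) = 4.014 — high.
At y = 0.703 m: A R^(2/3) = 1.618 — low.
At y = 1 m: A R^(2/3) = 2.99 — matches.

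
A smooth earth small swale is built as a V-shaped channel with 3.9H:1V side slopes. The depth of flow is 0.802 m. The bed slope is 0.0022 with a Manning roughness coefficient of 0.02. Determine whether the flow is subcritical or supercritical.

For a triangular section with side slope z = 3.9: A = zy² = 3.9×0.802² = 2.508 m²; P = 2y√(1+z²) = 2×0.802×4.026 = 6.458 m.
Hydraulic radius R = A/P = 2.508/6.458 = 0.3884 m.
V = (1/n) R^(2/3) √S = (1/0.02) × 0.3884^(2/3) × √0.0022 = 1.249 m/s. Hydraulic depth D_h = A/T = 2.508/6.256 = 0.401 m.
Froude number Fr = V/√(g·D_h) = 1.249/√(9.81×0.401) = 0.629, which is less than 1, so the flow is subcritical.

subcritical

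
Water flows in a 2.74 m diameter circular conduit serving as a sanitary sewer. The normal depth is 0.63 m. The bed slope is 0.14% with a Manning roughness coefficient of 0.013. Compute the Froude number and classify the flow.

subcritical

For a circular section of diameter D = 2.74 m at depth y = 0.63 m, the central angle is θ = 2 arccos(1 − 2y/D) = 2 rad. Then A = (D²/8)(θ − sin θ) = 1.024 m² and P = Dθ/2 = 2.741 m.
Hydraulic radius R = A/P = 1.024/2.741 = 0.3737 m.
V = (1/n) R^(2/3) √S = (1/0.013) × 0.3737^(2/3) × √0.0014 = 1.493 m/s. Hydraulic depth D_h = A/T = 1.024/2.306 = 0.4441 m.
Froude number Fr = V/√(g·D_h) = 1.493/√(9.81×0.4441) = 0.715, which is less than 1, so the flow is subcritical.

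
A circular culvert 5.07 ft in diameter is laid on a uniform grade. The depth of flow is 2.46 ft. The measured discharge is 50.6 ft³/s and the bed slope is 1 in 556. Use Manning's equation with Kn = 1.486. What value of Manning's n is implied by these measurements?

For a circular section of diameter D = 5.07 ft at depth y = 2.46 ft, the central angle is θ = 2 arccos(1 − 2y/D) = 3.082 rad. Then A = (D²/8)(θ − sin θ) = 9.714 ft² and P = Dθ/2 = 7.814 ft.
Hydraulic radius R = A/P = 9.714/7.814 = 1.243 ft.
Rearranging Manning's equation: n = (1.486/Q) A R^(2/3) S^(1/2) = (1.486/50.6) × 9.714 × 1.243^(2/3) × √0.001799 = 0.014.

n = 0.014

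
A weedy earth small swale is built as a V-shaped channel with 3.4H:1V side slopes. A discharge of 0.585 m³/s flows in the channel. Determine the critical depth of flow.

At critical depth, Q² T / (g A³) = 1, i.e. A³/T = Q²/g = 0.585²/9.81 = 0.03489.
Trying y = 0.268 m: A³/T = 0.007991 — short.
Trying y = 0.452 m: A³/T = 0.109 — over.
Trying y = 0.36 m: A³/T = 0.03495 — close enough.

y_c = 0.36 m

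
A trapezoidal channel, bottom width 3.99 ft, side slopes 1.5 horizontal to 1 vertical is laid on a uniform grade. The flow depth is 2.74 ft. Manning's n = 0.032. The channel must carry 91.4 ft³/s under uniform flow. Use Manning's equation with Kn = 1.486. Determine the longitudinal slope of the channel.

With bottom width b = 3.99 ft and side slope z = 1.5: A = (b + zy)y = (3.99 + 1.5×2.74)×2.74 = 22.19 ft²; P = b + 2y√(1+z²) = 3.99 + 2×2.74×1.803 = 13.87 ft.
Hydraulic radius R = A/P = 22.19/13.87 = 1.6 ft.
From Manning's equation, S = [nQ / (1.486 A R^(2/3))]² = [0.032 × 91.4 / (1.486 × 22.19 × 1.6^(2/3))]² = 0.0042.

S = 0.0042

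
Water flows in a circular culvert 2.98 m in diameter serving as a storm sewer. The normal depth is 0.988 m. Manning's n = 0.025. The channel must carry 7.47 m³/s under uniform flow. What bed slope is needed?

S = 0.0189

For a circular section of diameter D = 2.98 m at depth y = 0.988 m, the central angle is θ = 2 arccos(1 − 2y/D) = 2.454 rad. Then A = (D²/8)(θ − sin θ) = 2.02 m² and P = Dθ/2 = 3.657 m.
Hydraulic radius R = A/P = 2.02/3.657 = 0.5524 m.
From Manning's equation, S = [nQ / (1 A R^(2/3))]² = [0.025 × 7.47 / (1 × 2.02 × 0.5524^(2/3))]² = 0.0189.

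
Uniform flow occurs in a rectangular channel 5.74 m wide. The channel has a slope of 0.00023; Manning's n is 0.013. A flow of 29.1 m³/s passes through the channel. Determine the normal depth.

y_n = 3.27 m

Manning's equation rearranged: A R^(2/3) = nQ / (1·√S) = 0.013 × 29.1 / (√0.00023) = 24.94.
At y = 2.67 m: A R^(2/3) = 19.03 — short.
At y = 3.98 m: A R^(2/3) = 32.13 — over.
At y = 3.27 m: A R^(2/3) = 24.91 — matches.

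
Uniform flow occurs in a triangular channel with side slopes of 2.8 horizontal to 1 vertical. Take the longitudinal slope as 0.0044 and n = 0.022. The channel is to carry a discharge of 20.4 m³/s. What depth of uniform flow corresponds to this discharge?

y_n = 1.68 m

Manning's equation rearranged: A R^(2/3) = nQ / (1·√S) = 0.022 × 20.4 / (√0.0044) = 6.766.
At y = 1.24 m: A R^(2/3) = 3.008 — short.
At y = 1.83 m: A R^(2/3) = 8.491 — over.
At y = 1.68 m: A R^(2/3) = 6.76 — ≈ 6.766.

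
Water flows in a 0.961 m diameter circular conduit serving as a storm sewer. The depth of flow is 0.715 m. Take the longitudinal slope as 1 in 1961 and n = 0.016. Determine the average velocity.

V = 0.618 m/s

For a circular section of diameter D = 0.961 m at depth y = 0.715 m, the central angle is θ = 2 arccos(1 − 2y/D) = 4.161 rad. Then A = (D²/8)(θ − sin θ) = 0.5787 m² and P = Dθ/2 = 1.999 m.
Hydraulic radius R = A/P = 0.5787/1.999 = 0.2894 m.
From Manning's equation, V = (1/n) R^(2/3) S^(1/2) = (1/0.016) × 0.2894^(2/3) × 0.0005099^(1/2) = 0.618 m/s.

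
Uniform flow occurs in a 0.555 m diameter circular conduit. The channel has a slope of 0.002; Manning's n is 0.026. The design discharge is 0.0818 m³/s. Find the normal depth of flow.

Manning's equation rearranged: A R^(2/3) = nQ / (1·√S) = 0.026 × 0.0818 / (√0.002) = 0.04756.
Try y = 0.399 m: A R^(2/3) = 0.05617 — too large.
Try y = 0.353 m: A R^(2/3) = 0.04753 — ≈ 0.04756.

y_n = 0.353 m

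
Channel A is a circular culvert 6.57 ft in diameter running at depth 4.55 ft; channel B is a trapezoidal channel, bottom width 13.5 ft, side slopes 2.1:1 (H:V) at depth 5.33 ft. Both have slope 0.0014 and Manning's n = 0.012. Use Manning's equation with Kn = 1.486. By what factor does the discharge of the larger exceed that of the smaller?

Channel A: For a circular section of diameter D = 6.57 ft at depth y = 4.55 ft, the central angle is θ = 2 arccos(1 − 2y/D) = 3.932 rad. Then A = (D²/8)(θ − sin θ) = 25.05 ft² and P = Dθ/2 = 12.92 ft. Hydraulic radius R = A/P = 25.05/12.92 = 1.939 ft. Q_A = (1.486/0.012)·25.05·1.939^(2/3)·√0.0014 = 180.5 ft³/s.
Channel B: With bottom width b = 13.5 ft and side slope z = 2.1: A = (b + zy)y = (13.5 + 2.1×5.33)×5.33 = 131.6 ft²; P = b + 2y√(1+z²) = 13.5 + 2×5.33×2.326 = 38.29 ft. Hydraulic radius R = A/P = 131.6/38.29 = 3.437 ft. Q_B = (1.486/0.012)·131.6·3.437^(2/3)·√0.0014 = 1389 ft³/s.
The larger discharge is 1389 ft³/s and the smaller is 180.5 ft³/s; the ratio is 7.69.

7.69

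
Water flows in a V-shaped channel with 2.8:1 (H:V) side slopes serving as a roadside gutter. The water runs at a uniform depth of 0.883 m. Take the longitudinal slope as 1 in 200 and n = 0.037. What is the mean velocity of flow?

V = 1.06 m/s

For a triangular section with side slope z = 2.8: A = zy² = 2.8×0.883² = 2.183 m²; P = 2y√(1+z²) = 2×0.883×2.973 = 5.251 m.
Hydraulic radius R = A/P = 2.183/5.251 = 0.4158 m.
From Manning's equation, V = (1/n) R^(2/3) S^(1/2) = (1/0.037) × 0.4158^(2/3) × 0.005^(1/2) = 1.06 m/s.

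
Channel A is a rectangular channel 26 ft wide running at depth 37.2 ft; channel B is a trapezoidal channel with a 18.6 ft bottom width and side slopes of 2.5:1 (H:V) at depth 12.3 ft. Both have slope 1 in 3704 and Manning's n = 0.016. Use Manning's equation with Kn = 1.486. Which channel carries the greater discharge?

channel A

Channel A: Flow area A = b·y = 26 × 37.2 = 967.2 ft². Wetted perimeter P = b + 2y = 26 + 2×37.2 = 100.4 ft. Hydraulic radius R = A/P = 967.2/100.4 = 9.633 ft. Q_A = (1.486/0.016)·967.2·9.633^(2/3)·√0.00027 = 6682 ft³/s.
Channel B: With bottom width b = 18.6 ft and side slope z = 2.5: A = (b + zy)y = (18.6 + 2.5×12.3)×12.3 = 607 ft²; P = b + 2y√(1+z²) = 18.6 + 2×12.3×2.693 = 84.84 ft. Hydraulic radius R = A/P = 607/84.84 = 7.155 ft. Q_B = (1.486/0.016)·607·7.155^(2/3)·√0.00027 = 3439 ft³/s.
Q_A = 6682 ft³/s vs Q_B = 3439 ft³/s, so channel A carries more.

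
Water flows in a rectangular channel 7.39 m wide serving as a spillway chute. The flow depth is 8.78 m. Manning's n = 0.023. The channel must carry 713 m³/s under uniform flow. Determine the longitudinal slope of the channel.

Flow area A = b·y = 7.39 × 8.78 = 64.88 m². Wetted perimeter P = b + 2y = 7.39 + 2×8.78 = 24.95 m.
Hydraulic radius R = A/P = 64.88/24.95 = 2.601 m.
From Manning's equation, S = [nQ / (1 A R^(2/3))]² = [0.023 × 713 / (1 × 64.88 × 2.601^(2/3))]² = 0.0179.

S = 0.0179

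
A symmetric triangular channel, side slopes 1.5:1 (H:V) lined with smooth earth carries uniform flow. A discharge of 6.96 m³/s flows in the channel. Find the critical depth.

y_c = 1.34 m

At critical depth, Q² T / (g A³) = 1, i.e. A³/T = Q²/g = 6.96²/9.81 = 4.938.
At y = 0.959 m: A³/T = 0.9125 — too small.
At y = 1.57 m: A³/T = 10.73 — too large.
At y = 1.34 m: A³/T = 4.86 — matches.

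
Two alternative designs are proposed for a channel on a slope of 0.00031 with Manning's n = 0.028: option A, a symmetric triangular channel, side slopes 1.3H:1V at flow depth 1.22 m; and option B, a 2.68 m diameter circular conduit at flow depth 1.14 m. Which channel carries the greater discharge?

channel B

Channel A: For a triangular section with side slope z = 1.3: A = zy² = 1.3×1.22² = 1.935 m²; P = 2y√(1+z²) = 2×1.22×1.64 = 4.002 m. Hydraulic radius R = A/P = 1.935/4.002 = 0.4835 m. Q_A = (1/0.028)·1.935·0.4835^(2/3)·√0.00031 = 0.7495 m³/s.
Channel B: For a circular section of diameter D = 2.68 m at depth y = 1.14 m, the central angle is θ = 2 arccos(1 − 2y/D) = 2.842 rad. Then A = (D²/8)(θ − sin θ) = 2.287 m² and P = Dθ/2 = 3.808 m. Hydraulic radius R = A/P = 2.287/3.808 = 0.6004 m. Q_B = (1/0.028)·2.287·0.6004^(2/3)·√0.00031 = 1.023 m³/s.
Q_A = 0.7495 m³/s vs Q_B = 1.023 m³/s, so channel B carries more.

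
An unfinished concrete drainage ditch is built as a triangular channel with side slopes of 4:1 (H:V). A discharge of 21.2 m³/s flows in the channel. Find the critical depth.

y_c = 1.42 m

At critical depth, Q² T / (g A³) = 1, i.e. A³/T = Q²/g = 21.2²/9.81 = 45.81.
Try y = 1.76 m: A³/T = 135.1 — too large.
Try y = 0.987 m: A³/T = 7.493 — too small.
Try y = 1.42 m: A³/T = 46.19 — matches.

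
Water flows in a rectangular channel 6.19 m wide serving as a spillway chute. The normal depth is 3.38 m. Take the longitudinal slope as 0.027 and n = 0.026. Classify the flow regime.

Flow area A = b·y = 6.19 × 3.38 = 20.92 m². Wetted perimeter P = b + 2y = 6.19 + 2×3.38 = 12.95 m.
Hydraulic radius R = A/P = 20.92/12.95 = 1.616 m.
V = (1/n) R^(2/3) √S = (1/0.026) × 1.616^(2/3) × √0.027 = 8.702 m/s. Hydraulic depth D_h = A/T = 20.92/6.19 = 3.38 m.
Froude number Fr = V/√(g·D_h) = 8.702/√(9.81×3.38) = 1.51, which is greater than 1, so the flow is supercritical.

supercritical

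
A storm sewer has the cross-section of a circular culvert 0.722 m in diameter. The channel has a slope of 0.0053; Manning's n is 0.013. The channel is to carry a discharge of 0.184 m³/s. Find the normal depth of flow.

y_n = 0.247 m

Manning's equation rearranged: A R^(2/3) = nQ / (1·√S) = 0.013 × 0.184 / (√0.0053) = 0.03286.
Try y = 0.215 m: A R^(2/3) = 0.02524 — short.
Try y = 0.247 m: A R^(2/3) = 0.03293 — matches.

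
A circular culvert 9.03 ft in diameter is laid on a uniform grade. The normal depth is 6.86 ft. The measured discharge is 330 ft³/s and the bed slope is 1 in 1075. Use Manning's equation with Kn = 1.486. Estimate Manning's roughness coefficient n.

For a circular section of diameter D = 9.03 ft at depth y = 6.86 ft, the central angle is θ = 2 arccos(1 − 2y/D) = 4.234 rad. Then A = (D²/8)(θ − sin θ) = 52.2 ft² and P = Dθ/2 = 19.12 ft.
Hydraulic radius R = A/P = 52.2/19.12 = 2.731 ft.
Rearranging Manning's equation: n = (1.486/Q) A R^(2/3) S^(1/2) = (1.486/330) × 52.2 × 2.731^(2/3) × √0.0009302 = 0.014.

n = 0.014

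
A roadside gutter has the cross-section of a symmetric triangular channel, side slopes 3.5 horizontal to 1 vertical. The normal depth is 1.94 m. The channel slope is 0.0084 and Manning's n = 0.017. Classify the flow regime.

supercritical

For a triangular section with side slope z = 3.5: A = zy² = 3.5×1.94² = 13.17 m²; P = 2y√(1+z²) = 2×1.94×3.64 = 14.12 m.
Hydraulic radius R = A/P = 13.17/14.12 = 0.9327 m.
V = (1/n) R^(2/3) √S = (1/0.017) × 0.9327^(2/3) × √0.0084 = 5.146 m/s. Hydraulic depth D_h = A/T = 13.17/13.58 = 0.97 m.
Froude number Fr = V/√(g·D_h) = 5.146/√(9.81×0.97) = 1.67, which is greater than 1, so the flow is supercritical.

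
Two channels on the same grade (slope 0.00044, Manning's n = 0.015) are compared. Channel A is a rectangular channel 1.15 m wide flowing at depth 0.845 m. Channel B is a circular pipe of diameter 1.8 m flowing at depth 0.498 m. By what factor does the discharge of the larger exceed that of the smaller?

1.9

Channel A: Flow area A = b·y = 1.15 × 0.845 = 0.9717 m². Wetted perimeter P = b + 2y = 1.15 + 2×0.845 = 2.84 m. Hydraulic radius R = A/P = 0.9717/2.84 = 0.3422 m. Q_A = (1/0.015)·0.9717·0.3422^(2/3)·√0.00044 = 0.6648 m³/s.
Channel B: For a circular section of diameter D = 1.8 m at depth y = 0.498 m, the central angle is θ = 2 arccos(1 − 2y/D) = 2.216 rad. Then A = (D²/8)(θ − sin θ) = 0.5736 m² and P = Dθ/2 = 1.994 m. Hydraulic radius R = A/P = 0.5736/1.994 = 0.2877 m. Q_B = (1/0.015)·0.5736·0.2877^(2/3)·√0.00044 = 0.3495 m³/s.
The larger discharge is 0.6648 m³/s and the smaller is 0.3495 m³/s; the ratio is 1.9.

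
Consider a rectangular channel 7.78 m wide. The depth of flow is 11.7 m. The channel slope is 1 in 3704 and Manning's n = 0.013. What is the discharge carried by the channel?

Flow area A = b·y = 7.78 × 11.7 = 91.03 m². Wetted perimeter P = b + 2y = 7.78 + 2×11.7 = 31.18 m.
Hydraulic radius R = A/P = 91.03/31.18 = 2.919 m.
Manning's equation: Q = (1/n) A R^(2/3) S^(1/2) = (1/0.013) × 91.03 × 2.919^(2/3) × 0.00027^(1/2) = 235 m³/s.

Q = 235 m³/s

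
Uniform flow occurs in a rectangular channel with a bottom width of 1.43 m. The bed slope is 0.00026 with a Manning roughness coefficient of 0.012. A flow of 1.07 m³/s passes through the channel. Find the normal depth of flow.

Manning's equation rearranged: A R^(2/3) = nQ / (1·√S) = 0.012 × 1.07 / (√0.00026) = 0.7963.
At y = 1.21 m: A R^(2/3) = 1.015 — too large.
At y = 0.998 m: A R^(2/3) = 0.796 — ≈ 0.7963.

y_n = 0.998 m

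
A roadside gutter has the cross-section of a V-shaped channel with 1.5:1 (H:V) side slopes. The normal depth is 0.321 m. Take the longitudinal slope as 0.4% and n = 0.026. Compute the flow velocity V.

For a triangular section with side slope z = 1.5: A = zy² = 1.5×0.321² = 0.1546 m²; P = 2y√(1+z²) = 2×0.321×1.803 = 1.157 m.
Hydraulic radius R = A/P = 0.1546/1.157 = 0.1335 m.
From Manning's equation, V = (1/n) R^(2/3) S^(1/2) = (1/0.026) × 0.1335^(2/3) × 0.004^(1/2) = 0.636 m/s.

V = 0.636 m/s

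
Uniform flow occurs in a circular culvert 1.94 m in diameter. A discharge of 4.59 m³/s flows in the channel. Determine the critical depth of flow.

At critical depth, Q² T / (g A³) = 1, i.e. A³/T = Q²/g = 4.59²/9.81 = 2.148.
At y = 1.3 m: A³/T = 5.117 — over.
At y = 0.858 m: A³/T = 1.041 — short.
At y = 1.04 m: A³/T = 2.171 — close enough.

y_c = 1.04 m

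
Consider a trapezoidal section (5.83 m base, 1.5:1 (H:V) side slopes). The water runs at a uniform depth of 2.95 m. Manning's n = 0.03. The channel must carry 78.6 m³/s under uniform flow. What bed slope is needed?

With bottom width b = 5.83 m and side slope z = 1.5: A = (b + zy)y = (5.83 + 1.5×2.95)×2.95 = 30.25 m²; P = b + 2y√(1+z²) = 5.83 + 2×2.95×1.803 = 16.47 m.
Hydraulic radius R = A/P = 30.25/16.47 = 1.837 m.
From Manning's equation, S = [nQ / (1 A R^(2/3))]² = [0.03 × 78.6 / (1 × 30.25 × 1.837^(2/3))]² = 0.0027.

S = 0.0027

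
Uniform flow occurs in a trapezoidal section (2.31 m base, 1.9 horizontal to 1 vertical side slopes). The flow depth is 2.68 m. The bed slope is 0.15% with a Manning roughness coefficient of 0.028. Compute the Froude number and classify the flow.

subcritical

With bottom width b = 2.31 m and side slope z = 1.9: A = (b + zy)y = (2.31 + 1.9×2.68)×2.68 = 19.84 m²; P = b + 2y√(1+z²) = 2.31 + 2×2.68×2.147 = 13.82 m.
Hydraulic radius R = A/P = 19.84/13.82 = 1.436 m.
V = (1/n) R^(2/3) √S = (1/0.028) × 1.436^(2/3) × √0.0015 = 1.76 m/s. Hydraulic depth D_h = A/T = 19.84/12.49 = 1.588 m.
Froude number Fr = V/√(g·D_h) = 1.76/√(9.81×1.588) = 0.446, which is less than 1, so the flow is subcritical.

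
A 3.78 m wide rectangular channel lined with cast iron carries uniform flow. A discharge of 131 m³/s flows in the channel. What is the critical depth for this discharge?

For a rectangular channel, critical depth y_c = (q²/g)^(1/3) where q = Q/b = 131/3.78 = 34.66 m²/s.
So y_c = (34.66²/9.81)^(1/3) = 4.97 m.

y_c = 4.97 m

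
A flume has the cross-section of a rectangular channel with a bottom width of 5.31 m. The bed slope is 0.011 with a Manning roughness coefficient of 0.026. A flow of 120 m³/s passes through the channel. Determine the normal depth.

Manning's equation rearranged: A R^(2/3) = nQ / (1·√S) = 0.026 × 120 / (√0.011) = 29.75.
Trying y = 3.65 m: A R^(2/3) = 25.81 — low.
Trying y = 4.08 m: A R^(2/3) = 29.74 — close enough.

y_n = 4.08 m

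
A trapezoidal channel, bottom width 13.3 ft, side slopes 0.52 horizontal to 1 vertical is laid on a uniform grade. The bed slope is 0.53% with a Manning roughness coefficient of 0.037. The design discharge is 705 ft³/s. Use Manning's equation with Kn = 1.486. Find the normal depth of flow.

Manning's equation rearranged: A R^(2/3) = nQ / (1.486·√S) = 0.037 × 705 / (1.486 × √0.0053) = 241.1.
Trying y = 5.37 ft: A R^(2/3) = 195.5 — low.
Trying y = 6.77 ft: A R^(2/3) = 286.3 — high.
Trying y = 6.1 ft: A R^(2/3) = 241 — matches.

y_n = 6.1 ft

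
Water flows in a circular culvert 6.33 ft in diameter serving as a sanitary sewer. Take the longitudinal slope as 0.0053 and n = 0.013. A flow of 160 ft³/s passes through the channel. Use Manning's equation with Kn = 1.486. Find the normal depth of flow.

y_n = 2.98 ft

Manning's equation rearranged: A R^(2/3) = nQ / (1.486·√S) = 0.013 × 160 / (1.486 × √0.0053) = 19.23.
At y = 3.55 ft: A R^(2/3) = 25.83 — high.
At y = 2.29 ft: A R^(2/3) = 11.96 — low.
At y = 2.98 ft: A R^(2/3) = 19.27 — ≈ 19.23.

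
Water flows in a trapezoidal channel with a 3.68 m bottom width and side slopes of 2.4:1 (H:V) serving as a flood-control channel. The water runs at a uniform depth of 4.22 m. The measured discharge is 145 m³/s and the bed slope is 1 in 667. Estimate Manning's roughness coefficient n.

With bottom width b = 3.68 m and side slope z = 2.4: A = (b + zy)y = (3.68 + 2.4×4.22)×4.22 = 58.27 m²; P = b + 2y√(1+z²) = 3.68 + 2×4.22×2.6 = 25.62 m.
Hydraulic radius R = A/P = 58.27/25.62 = 2.274 m.
Rearranging Manning's equation: n = (1/Q) A R^(2/3) S^(1/2) = (1/145) × 58.27 × 2.274^(2/3) × √0.001499 = 0.0269.

n = 0.0269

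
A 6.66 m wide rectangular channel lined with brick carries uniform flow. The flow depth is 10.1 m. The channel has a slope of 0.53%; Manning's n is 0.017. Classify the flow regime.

subcritical

Flow area A = b·y = 6.66 × 10.1 = 67.27 m². Wetted perimeter P = b + 2y = 6.66 + 2×10.1 = 26.86 m.
Hydraulic radius R = A/P = 67.27/26.86 = 2.504 m.
V = (1/n) R^(2/3) √S = (1/0.017) × 2.504^(2/3) × √0.0053 = 7.897 m/s. Hydraulic depth D_h = A/T = 67.27/6.66 = 10.1 m.
Froude number Fr = V/√(g·D_h) = 7.897/√(9.81×10.1) = 0.793, which is less than 1, so the flow is subcritical.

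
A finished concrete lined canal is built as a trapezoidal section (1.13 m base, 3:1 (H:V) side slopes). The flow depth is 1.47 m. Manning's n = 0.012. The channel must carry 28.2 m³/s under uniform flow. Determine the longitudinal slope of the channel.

With bottom width b = 1.13 m and side slope z = 3: A = (b + zy)y = (1.13 + 3×1.47)×1.47 = 8.144 m²; P = b + 2y√(1+z²) = 1.13 + 2×1.47×3.162 = 10.43 m.
Hydraulic radius R = A/P = 8.144/10.43 = 0.781 m.
From Manning's equation, S = [nQ / (1 A R^(2/3))]² = [0.012 × 28.2 / (1 × 8.144 × 0.781^(2/3))]² = 0.0024.

S = 0.0024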